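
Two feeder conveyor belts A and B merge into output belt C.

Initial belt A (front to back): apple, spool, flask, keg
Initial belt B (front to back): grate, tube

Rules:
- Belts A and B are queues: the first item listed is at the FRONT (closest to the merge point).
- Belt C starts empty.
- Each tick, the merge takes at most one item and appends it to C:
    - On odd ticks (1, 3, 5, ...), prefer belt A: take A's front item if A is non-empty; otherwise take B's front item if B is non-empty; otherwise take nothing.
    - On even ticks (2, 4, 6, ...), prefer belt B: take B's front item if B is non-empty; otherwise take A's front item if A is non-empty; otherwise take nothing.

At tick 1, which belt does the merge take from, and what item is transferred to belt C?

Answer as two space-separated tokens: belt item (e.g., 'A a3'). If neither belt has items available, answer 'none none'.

Tick 1: prefer A, take apple from A; A=[spool,flask,keg] B=[grate,tube] C=[apple]

Answer: A apple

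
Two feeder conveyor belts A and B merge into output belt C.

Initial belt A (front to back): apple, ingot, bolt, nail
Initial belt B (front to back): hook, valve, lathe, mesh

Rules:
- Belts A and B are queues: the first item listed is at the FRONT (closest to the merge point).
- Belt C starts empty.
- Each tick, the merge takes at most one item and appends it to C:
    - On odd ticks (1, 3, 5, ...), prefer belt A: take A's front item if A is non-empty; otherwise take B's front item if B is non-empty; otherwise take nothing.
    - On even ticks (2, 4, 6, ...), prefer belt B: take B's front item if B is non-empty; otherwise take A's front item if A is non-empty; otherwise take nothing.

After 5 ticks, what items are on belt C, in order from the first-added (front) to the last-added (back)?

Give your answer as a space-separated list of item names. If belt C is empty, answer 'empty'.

Answer: apple hook ingot valve bolt

Derivation:
Tick 1: prefer A, take apple from A; A=[ingot,bolt,nail] B=[hook,valve,lathe,mesh] C=[apple]
Tick 2: prefer B, take hook from B; A=[ingot,bolt,nail] B=[valve,lathe,mesh] C=[apple,hook]
Tick 3: prefer A, take ingot from A; A=[bolt,nail] B=[valve,lathe,mesh] C=[apple,hook,ingot]
Tick 4: prefer B, take valve from B; A=[bolt,nail] B=[lathe,mesh] C=[apple,hook,ingot,valve]
Tick 5: prefer A, take bolt from A; A=[nail] B=[lathe,mesh] C=[apple,hook,ingot,valve,bolt]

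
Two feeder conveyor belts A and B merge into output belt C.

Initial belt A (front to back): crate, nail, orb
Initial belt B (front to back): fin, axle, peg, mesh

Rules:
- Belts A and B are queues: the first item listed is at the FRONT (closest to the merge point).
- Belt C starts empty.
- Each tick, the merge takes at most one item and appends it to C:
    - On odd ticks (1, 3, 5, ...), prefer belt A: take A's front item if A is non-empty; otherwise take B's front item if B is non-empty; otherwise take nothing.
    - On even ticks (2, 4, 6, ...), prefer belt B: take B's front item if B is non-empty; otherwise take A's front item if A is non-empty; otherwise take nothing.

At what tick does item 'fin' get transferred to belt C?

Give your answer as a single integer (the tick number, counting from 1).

Answer: 2

Derivation:
Tick 1: prefer A, take crate from A; A=[nail,orb] B=[fin,axle,peg,mesh] C=[crate]
Tick 2: prefer B, take fin from B; A=[nail,orb] B=[axle,peg,mesh] C=[crate,fin]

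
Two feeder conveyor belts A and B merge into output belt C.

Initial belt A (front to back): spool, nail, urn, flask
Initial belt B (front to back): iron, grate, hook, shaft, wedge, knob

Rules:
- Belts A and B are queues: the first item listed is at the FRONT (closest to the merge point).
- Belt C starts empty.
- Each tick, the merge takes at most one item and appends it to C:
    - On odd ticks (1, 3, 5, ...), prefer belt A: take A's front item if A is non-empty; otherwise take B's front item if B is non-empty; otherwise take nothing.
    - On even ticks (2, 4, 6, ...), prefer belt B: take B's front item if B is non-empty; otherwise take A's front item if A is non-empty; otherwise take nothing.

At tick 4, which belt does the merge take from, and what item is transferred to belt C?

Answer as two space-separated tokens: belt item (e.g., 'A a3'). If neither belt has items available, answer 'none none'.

Answer: B grate

Derivation:
Tick 1: prefer A, take spool from A; A=[nail,urn,flask] B=[iron,grate,hook,shaft,wedge,knob] C=[spool]
Tick 2: prefer B, take iron from B; A=[nail,urn,flask] B=[grate,hook,shaft,wedge,knob] C=[spool,iron]
Tick 3: prefer A, take nail from A; A=[urn,flask] B=[grate,hook,shaft,wedge,knob] C=[spool,iron,nail]
Tick 4: prefer B, take grate from B; A=[urn,flask] B=[hook,shaft,wedge,knob] C=[spool,iron,nail,grate]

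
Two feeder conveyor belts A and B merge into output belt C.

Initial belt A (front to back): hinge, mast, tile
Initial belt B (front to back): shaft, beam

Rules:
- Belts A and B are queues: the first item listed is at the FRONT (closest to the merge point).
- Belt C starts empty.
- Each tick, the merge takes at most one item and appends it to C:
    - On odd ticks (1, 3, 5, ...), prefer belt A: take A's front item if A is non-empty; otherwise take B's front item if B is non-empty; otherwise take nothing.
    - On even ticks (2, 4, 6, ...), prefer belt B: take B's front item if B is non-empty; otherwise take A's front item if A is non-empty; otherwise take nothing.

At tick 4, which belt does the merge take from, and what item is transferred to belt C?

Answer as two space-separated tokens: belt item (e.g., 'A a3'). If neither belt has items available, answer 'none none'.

Tick 1: prefer A, take hinge from A; A=[mast,tile] B=[shaft,beam] C=[hinge]
Tick 2: prefer B, take shaft from B; A=[mast,tile] B=[beam] C=[hinge,shaft]
Tick 3: prefer A, take mast from A; A=[tile] B=[beam] C=[hinge,shaft,mast]
Tick 4: prefer B, take beam from B; A=[tile] B=[-] C=[hinge,shaft,mast,beam]

Answer: B beam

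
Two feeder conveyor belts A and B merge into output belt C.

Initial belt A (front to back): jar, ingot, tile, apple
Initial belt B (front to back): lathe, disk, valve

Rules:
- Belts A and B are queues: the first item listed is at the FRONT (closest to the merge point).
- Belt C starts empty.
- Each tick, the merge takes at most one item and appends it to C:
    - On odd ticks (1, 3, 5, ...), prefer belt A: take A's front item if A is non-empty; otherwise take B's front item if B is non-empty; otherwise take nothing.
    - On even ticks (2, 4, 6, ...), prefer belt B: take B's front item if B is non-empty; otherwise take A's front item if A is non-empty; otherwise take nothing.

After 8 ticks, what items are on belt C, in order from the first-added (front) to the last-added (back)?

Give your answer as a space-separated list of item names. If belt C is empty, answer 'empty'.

Tick 1: prefer A, take jar from A; A=[ingot,tile,apple] B=[lathe,disk,valve] C=[jar]
Tick 2: prefer B, take lathe from B; A=[ingot,tile,apple] B=[disk,valve] C=[jar,lathe]
Tick 3: prefer A, take ingot from A; A=[tile,apple] B=[disk,valve] C=[jar,lathe,ingot]
Tick 4: prefer B, take disk from B; A=[tile,apple] B=[valve] C=[jar,lathe,ingot,disk]
Tick 5: prefer A, take tile from A; A=[apple] B=[valve] C=[jar,lathe,ingot,disk,tile]
Tick 6: prefer B, take valve from B; A=[apple] B=[-] C=[jar,lathe,ingot,disk,tile,valve]
Tick 7: prefer A, take apple from A; A=[-] B=[-] C=[jar,lathe,ingot,disk,tile,valve,apple]
Tick 8: prefer B, both empty, nothing taken; A=[-] B=[-] C=[jar,lathe,ingot,disk,tile,valve,apple]

Answer: jar lathe ingot disk tile valve apple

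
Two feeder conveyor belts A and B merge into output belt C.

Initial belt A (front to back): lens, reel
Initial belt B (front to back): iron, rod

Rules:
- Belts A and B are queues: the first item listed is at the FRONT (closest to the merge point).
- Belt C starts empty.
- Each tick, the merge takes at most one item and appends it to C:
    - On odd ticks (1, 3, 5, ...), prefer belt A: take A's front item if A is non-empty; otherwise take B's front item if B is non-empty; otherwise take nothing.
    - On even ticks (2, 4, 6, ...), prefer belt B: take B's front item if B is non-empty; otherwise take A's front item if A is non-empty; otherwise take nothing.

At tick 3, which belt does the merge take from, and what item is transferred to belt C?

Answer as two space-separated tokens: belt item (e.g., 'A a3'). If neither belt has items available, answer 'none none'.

Answer: A reel

Derivation:
Tick 1: prefer A, take lens from A; A=[reel] B=[iron,rod] C=[lens]
Tick 2: prefer B, take iron from B; A=[reel] B=[rod] C=[lens,iron]
Tick 3: prefer A, take reel from A; A=[-] B=[rod] C=[lens,iron,reel]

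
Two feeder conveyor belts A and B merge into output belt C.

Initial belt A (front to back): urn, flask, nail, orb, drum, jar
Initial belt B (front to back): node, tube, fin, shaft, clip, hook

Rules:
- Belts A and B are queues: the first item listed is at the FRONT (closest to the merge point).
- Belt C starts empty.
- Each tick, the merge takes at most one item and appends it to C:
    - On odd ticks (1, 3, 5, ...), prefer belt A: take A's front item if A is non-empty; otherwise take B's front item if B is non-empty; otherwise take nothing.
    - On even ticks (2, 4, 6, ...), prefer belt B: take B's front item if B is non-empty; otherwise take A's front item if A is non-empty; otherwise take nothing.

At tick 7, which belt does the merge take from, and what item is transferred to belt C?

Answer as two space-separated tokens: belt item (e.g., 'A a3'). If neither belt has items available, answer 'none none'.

Answer: A orb

Derivation:
Tick 1: prefer A, take urn from A; A=[flask,nail,orb,drum,jar] B=[node,tube,fin,shaft,clip,hook] C=[urn]
Tick 2: prefer B, take node from B; A=[flask,nail,orb,drum,jar] B=[tube,fin,shaft,clip,hook] C=[urn,node]
Tick 3: prefer A, take flask from A; A=[nail,orb,drum,jar] B=[tube,fin,shaft,clip,hook] C=[urn,node,flask]
Tick 4: prefer B, take tube from B; A=[nail,orb,drum,jar] B=[fin,shaft,clip,hook] C=[urn,node,flask,tube]
Tick 5: prefer A, take nail from A; A=[orb,drum,jar] B=[fin,shaft,clip,hook] C=[urn,node,flask,tube,nail]
Tick 6: prefer B, take fin from B; A=[orb,drum,jar] B=[shaft,clip,hook] C=[urn,node,flask,tube,nail,fin]
Tick 7: prefer A, take orb from A; A=[drum,jar] B=[shaft,clip,hook] C=[urn,node,flask,tube,nail,fin,orb]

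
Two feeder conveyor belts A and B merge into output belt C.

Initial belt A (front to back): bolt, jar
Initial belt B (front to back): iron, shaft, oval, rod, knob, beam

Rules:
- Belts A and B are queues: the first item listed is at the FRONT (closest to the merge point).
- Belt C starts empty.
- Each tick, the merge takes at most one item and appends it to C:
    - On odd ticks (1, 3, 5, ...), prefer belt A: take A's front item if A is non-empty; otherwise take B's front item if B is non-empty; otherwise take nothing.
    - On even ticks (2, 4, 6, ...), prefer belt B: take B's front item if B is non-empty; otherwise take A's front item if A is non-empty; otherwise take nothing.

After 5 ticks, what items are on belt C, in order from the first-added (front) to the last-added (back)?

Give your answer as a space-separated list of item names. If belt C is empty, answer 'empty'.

Answer: bolt iron jar shaft oval

Derivation:
Tick 1: prefer A, take bolt from A; A=[jar] B=[iron,shaft,oval,rod,knob,beam] C=[bolt]
Tick 2: prefer B, take iron from B; A=[jar] B=[shaft,oval,rod,knob,beam] C=[bolt,iron]
Tick 3: prefer A, take jar from A; A=[-] B=[shaft,oval,rod,knob,beam] C=[bolt,iron,jar]
Tick 4: prefer B, take shaft from B; A=[-] B=[oval,rod,knob,beam] C=[bolt,iron,jar,shaft]
Tick 5: prefer A, take oval from B; A=[-] B=[rod,knob,beam] C=[bolt,iron,jar,shaft,oval]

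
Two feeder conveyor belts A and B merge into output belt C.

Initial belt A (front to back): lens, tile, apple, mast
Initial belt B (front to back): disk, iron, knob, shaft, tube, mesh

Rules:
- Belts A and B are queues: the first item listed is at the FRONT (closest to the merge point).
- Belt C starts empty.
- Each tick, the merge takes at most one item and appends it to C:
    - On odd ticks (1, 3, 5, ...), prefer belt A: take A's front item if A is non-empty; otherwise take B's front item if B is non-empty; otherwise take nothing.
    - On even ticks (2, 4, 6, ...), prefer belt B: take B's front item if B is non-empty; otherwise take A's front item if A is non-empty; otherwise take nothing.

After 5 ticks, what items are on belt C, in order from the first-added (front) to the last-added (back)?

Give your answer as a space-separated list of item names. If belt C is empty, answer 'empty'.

Tick 1: prefer A, take lens from A; A=[tile,apple,mast] B=[disk,iron,knob,shaft,tube,mesh] C=[lens]
Tick 2: prefer B, take disk from B; A=[tile,apple,mast] B=[iron,knob,shaft,tube,mesh] C=[lens,disk]
Tick 3: prefer A, take tile from A; A=[apple,mast] B=[iron,knob,shaft,tube,mesh] C=[lens,disk,tile]
Tick 4: prefer B, take iron from B; A=[apple,mast] B=[knob,shaft,tube,mesh] C=[lens,disk,tile,iron]
Tick 5: prefer A, take apple from A; A=[mast] B=[knob,shaft,tube,mesh] C=[lens,disk,tile,iron,apple]

Answer: lens disk tile iron apple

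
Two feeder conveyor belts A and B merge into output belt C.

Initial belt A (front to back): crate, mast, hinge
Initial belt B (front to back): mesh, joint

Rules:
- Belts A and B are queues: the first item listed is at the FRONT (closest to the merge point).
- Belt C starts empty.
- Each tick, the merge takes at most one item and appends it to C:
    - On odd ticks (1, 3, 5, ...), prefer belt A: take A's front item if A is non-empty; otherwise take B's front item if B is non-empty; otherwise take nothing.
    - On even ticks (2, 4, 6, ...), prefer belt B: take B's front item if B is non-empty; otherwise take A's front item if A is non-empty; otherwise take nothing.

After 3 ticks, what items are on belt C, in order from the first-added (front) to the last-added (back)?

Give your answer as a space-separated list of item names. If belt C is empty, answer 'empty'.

Answer: crate mesh mast

Derivation:
Tick 1: prefer A, take crate from A; A=[mast,hinge] B=[mesh,joint] C=[crate]
Tick 2: prefer B, take mesh from B; A=[mast,hinge] B=[joint] C=[crate,mesh]
Tick 3: prefer A, take mast from A; A=[hinge] B=[joint] C=[crate,mesh,mast]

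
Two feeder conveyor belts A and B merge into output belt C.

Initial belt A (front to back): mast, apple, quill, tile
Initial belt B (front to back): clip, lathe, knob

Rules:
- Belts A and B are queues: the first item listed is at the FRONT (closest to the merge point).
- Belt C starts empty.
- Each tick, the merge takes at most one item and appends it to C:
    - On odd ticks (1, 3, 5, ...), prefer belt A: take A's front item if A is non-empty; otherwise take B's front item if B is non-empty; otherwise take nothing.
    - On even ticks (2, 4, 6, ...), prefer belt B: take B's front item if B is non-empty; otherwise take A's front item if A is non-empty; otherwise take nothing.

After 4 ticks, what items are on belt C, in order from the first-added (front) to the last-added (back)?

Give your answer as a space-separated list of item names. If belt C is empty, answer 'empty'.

Answer: mast clip apple lathe

Derivation:
Tick 1: prefer A, take mast from A; A=[apple,quill,tile] B=[clip,lathe,knob] C=[mast]
Tick 2: prefer B, take clip from B; A=[apple,quill,tile] B=[lathe,knob] C=[mast,clip]
Tick 3: prefer A, take apple from A; A=[quill,tile] B=[lathe,knob] C=[mast,clip,apple]
Tick 4: prefer B, take lathe from B; A=[quill,tile] B=[knob] C=[mast,clip,apple,lathe]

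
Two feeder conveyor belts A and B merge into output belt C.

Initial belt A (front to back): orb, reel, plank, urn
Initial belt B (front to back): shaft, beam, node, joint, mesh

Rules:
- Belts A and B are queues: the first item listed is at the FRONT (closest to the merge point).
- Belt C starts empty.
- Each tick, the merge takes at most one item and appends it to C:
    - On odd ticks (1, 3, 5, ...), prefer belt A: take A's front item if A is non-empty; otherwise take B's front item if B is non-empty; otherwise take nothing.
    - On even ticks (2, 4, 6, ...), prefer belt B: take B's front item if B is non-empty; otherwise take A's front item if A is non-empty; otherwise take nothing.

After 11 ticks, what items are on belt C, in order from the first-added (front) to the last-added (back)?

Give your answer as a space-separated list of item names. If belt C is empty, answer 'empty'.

Tick 1: prefer A, take orb from A; A=[reel,plank,urn] B=[shaft,beam,node,joint,mesh] C=[orb]
Tick 2: prefer B, take shaft from B; A=[reel,plank,urn] B=[beam,node,joint,mesh] C=[orb,shaft]
Tick 3: prefer A, take reel from A; A=[plank,urn] B=[beam,node,joint,mesh] C=[orb,shaft,reel]
Tick 4: prefer B, take beam from B; A=[plank,urn] B=[node,joint,mesh] C=[orb,shaft,reel,beam]
Tick 5: prefer A, take plank from A; A=[urn] B=[node,joint,mesh] C=[orb,shaft,reel,beam,plank]
Tick 6: prefer B, take node from B; A=[urn] B=[joint,mesh] C=[orb,shaft,reel,beam,plank,node]
Tick 7: prefer A, take urn from A; A=[-] B=[joint,mesh] C=[orb,shaft,reel,beam,plank,node,urn]
Tick 8: prefer B, take joint from B; A=[-] B=[mesh] C=[orb,shaft,reel,beam,plank,node,urn,joint]
Tick 9: prefer A, take mesh from B; A=[-] B=[-] C=[orb,shaft,reel,beam,plank,node,urn,joint,mesh]
Tick 10: prefer B, both empty, nothing taken; A=[-] B=[-] C=[orb,shaft,reel,beam,plank,node,urn,joint,mesh]
Tick 11: prefer A, both empty, nothing taken; A=[-] B=[-] C=[orb,shaft,reel,beam,plank,node,urn,joint,mesh]

Answer: orb shaft reel beam plank node urn joint mesh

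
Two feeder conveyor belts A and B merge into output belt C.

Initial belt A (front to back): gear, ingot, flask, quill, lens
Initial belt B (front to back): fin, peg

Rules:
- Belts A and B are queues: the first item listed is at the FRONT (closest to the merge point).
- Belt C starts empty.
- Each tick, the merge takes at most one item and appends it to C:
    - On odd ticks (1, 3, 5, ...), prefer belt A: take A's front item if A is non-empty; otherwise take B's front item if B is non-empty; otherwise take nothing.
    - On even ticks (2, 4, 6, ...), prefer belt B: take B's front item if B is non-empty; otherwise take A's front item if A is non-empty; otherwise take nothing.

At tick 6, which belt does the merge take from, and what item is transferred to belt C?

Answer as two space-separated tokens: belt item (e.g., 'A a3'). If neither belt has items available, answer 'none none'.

Tick 1: prefer A, take gear from A; A=[ingot,flask,quill,lens] B=[fin,peg] C=[gear]
Tick 2: prefer B, take fin from B; A=[ingot,flask,quill,lens] B=[peg] C=[gear,fin]
Tick 3: prefer A, take ingot from A; A=[flask,quill,lens] B=[peg] C=[gear,fin,ingot]
Tick 4: prefer B, take peg from B; A=[flask,quill,lens] B=[-] C=[gear,fin,ingot,peg]
Tick 5: prefer A, take flask from A; A=[quill,lens] B=[-] C=[gear,fin,ingot,peg,flask]
Tick 6: prefer B, take quill from A; A=[lens] B=[-] C=[gear,fin,ingot,peg,flask,quill]

Answer: A quill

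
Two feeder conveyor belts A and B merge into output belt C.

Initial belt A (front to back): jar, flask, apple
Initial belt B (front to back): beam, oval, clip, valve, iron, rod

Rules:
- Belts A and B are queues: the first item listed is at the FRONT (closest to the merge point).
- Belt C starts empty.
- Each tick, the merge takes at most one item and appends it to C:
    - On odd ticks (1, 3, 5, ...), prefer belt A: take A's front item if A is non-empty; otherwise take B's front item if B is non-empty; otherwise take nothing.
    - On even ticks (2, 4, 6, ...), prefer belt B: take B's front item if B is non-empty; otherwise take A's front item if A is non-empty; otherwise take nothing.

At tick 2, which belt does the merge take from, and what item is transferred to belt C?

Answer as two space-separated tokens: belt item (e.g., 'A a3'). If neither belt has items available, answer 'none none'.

Answer: B beam

Derivation:
Tick 1: prefer A, take jar from A; A=[flask,apple] B=[beam,oval,clip,valve,iron,rod] C=[jar]
Tick 2: prefer B, take beam from B; A=[flask,apple] B=[oval,clip,valve,iron,rod] C=[jar,beam]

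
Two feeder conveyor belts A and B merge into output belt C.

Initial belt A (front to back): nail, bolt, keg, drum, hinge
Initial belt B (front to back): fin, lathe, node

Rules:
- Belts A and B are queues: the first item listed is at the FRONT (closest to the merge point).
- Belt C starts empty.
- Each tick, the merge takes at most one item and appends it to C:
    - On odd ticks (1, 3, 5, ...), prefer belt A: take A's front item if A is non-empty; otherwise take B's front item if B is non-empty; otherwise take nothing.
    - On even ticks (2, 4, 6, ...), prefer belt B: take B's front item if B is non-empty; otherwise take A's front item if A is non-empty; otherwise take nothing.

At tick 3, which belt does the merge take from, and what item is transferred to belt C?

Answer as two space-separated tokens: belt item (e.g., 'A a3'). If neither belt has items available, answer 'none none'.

Tick 1: prefer A, take nail from A; A=[bolt,keg,drum,hinge] B=[fin,lathe,node] C=[nail]
Tick 2: prefer B, take fin from B; A=[bolt,keg,drum,hinge] B=[lathe,node] C=[nail,fin]
Tick 3: prefer A, take bolt from A; A=[keg,drum,hinge] B=[lathe,node] C=[nail,fin,bolt]

Answer: A bolt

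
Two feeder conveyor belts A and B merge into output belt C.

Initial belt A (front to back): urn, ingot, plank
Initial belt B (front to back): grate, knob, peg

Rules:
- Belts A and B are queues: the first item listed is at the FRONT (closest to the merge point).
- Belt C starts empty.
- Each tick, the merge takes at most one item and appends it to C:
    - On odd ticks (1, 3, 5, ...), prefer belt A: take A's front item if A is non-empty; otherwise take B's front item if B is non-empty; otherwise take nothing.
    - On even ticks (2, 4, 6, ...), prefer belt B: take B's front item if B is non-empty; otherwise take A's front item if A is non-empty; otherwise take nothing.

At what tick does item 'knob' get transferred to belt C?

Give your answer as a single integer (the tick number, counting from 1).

Answer: 4

Derivation:
Tick 1: prefer A, take urn from A; A=[ingot,plank] B=[grate,knob,peg] C=[urn]
Tick 2: prefer B, take grate from B; A=[ingot,plank] B=[knob,peg] C=[urn,grate]
Tick 3: prefer A, take ingot from A; A=[plank] B=[knob,peg] C=[urn,grate,ingot]
Tick 4: prefer B, take knob from B; A=[plank] B=[peg] C=[urn,grate,ingot,knob]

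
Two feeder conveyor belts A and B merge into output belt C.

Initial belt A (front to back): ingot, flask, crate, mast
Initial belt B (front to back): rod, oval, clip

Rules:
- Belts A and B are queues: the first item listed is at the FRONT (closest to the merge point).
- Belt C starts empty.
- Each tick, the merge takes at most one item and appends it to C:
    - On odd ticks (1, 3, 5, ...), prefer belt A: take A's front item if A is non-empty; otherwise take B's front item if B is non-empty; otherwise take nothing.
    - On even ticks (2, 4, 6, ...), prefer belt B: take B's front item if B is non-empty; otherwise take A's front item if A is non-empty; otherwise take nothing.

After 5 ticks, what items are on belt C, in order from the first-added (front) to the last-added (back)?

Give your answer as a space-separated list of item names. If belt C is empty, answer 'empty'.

Tick 1: prefer A, take ingot from A; A=[flask,crate,mast] B=[rod,oval,clip] C=[ingot]
Tick 2: prefer B, take rod from B; A=[flask,crate,mast] B=[oval,clip] C=[ingot,rod]
Tick 3: prefer A, take flask from A; A=[crate,mast] B=[oval,clip] C=[ingot,rod,flask]
Tick 4: prefer B, take oval from B; A=[crate,mast] B=[clip] C=[ingot,rod,flask,oval]
Tick 5: prefer A, take crate from A; A=[mast] B=[clip] C=[ingot,rod,flask,oval,crate]

Answer: ingot rod flask oval crate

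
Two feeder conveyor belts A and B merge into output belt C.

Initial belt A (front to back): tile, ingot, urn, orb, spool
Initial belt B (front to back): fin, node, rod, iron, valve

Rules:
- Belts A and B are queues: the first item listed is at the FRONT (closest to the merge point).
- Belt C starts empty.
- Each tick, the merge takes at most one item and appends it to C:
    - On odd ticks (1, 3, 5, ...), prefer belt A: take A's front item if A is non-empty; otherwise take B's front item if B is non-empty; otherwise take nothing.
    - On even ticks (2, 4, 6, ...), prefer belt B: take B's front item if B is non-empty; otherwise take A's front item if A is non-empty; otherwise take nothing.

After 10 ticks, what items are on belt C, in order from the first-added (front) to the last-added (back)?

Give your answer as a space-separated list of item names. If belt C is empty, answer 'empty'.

Tick 1: prefer A, take tile from A; A=[ingot,urn,orb,spool] B=[fin,node,rod,iron,valve] C=[tile]
Tick 2: prefer B, take fin from B; A=[ingot,urn,orb,spool] B=[node,rod,iron,valve] C=[tile,fin]
Tick 3: prefer A, take ingot from A; A=[urn,orb,spool] B=[node,rod,iron,valve] C=[tile,fin,ingot]
Tick 4: prefer B, take node from B; A=[urn,orb,spool] B=[rod,iron,valve] C=[tile,fin,ingot,node]
Tick 5: prefer A, take urn from A; A=[orb,spool] B=[rod,iron,valve] C=[tile,fin,ingot,node,urn]
Tick 6: prefer B, take rod from B; A=[orb,spool] B=[iron,valve] C=[tile,fin,ingot,node,urn,rod]
Tick 7: prefer A, take orb from A; A=[spool] B=[iron,valve] C=[tile,fin,ingot,node,urn,rod,orb]
Tick 8: prefer B, take iron from B; A=[spool] B=[valve] C=[tile,fin,ingot,node,urn,rod,orb,iron]
Tick 9: prefer A, take spool from A; A=[-] B=[valve] C=[tile,fin,ingot,node,urn,rod,orb,iron,spool]
Tick 10: prefer B, take valve from B; A=[-] B=[-] C=[tile,fin,ingot,node,urn,rod,orb,iron,spool,valve]

Answer: tile fin ingot node urn rod orb iron spool valve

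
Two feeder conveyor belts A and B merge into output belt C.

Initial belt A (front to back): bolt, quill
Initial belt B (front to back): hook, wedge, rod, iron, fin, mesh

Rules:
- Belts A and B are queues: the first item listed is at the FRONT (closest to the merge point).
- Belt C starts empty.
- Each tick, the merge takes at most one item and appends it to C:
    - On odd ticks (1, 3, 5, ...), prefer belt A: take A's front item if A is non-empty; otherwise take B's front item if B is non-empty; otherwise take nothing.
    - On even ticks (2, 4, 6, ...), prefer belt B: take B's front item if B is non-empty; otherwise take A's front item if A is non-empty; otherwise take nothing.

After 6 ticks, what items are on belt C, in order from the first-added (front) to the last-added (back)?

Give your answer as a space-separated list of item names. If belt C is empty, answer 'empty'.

Answer: bolt hook quill wedge rod iron

Derivation:
Tick 1: prefer A, take bolt from A; A=[quill] B=[hook,wedge,rod,iron,fin,mesh] C=[bolt]
Tick 2: prefer B, take hook from B; A=[quill] B=[wedge,rod,iron,fin,mesh] C=[bolt,hook]
Tick 3: prefer A, take quill from A; A=[-] B=[wedge,rod,iron,fin,mesh] C=[bolt,hook,quill]
Tick 4: prefer B, take wedge from B; A=[-] B=[rod,iron,fin,mesh] C=[bolt,hook,quill,wedge]
Tick 5: prefer A, take rod from B; A=[-] B=[iron,fin,mesh] C=[bolt,hook,quill,wedge,rod]
Tick 6: prefer B, take iron from B; A=[-] B=[fin,mesh] C=[bolt,hook,quill,wedge,rod,iron]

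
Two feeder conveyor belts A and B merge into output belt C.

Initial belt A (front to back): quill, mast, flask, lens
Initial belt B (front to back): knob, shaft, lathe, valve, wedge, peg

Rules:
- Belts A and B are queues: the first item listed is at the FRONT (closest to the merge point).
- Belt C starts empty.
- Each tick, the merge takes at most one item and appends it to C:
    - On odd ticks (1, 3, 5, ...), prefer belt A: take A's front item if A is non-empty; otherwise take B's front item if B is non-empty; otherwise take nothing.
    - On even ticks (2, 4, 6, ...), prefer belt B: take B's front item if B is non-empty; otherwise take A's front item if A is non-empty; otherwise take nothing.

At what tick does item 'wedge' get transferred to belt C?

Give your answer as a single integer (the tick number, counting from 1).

Tick 1: prefer A, take quill from A; A=[mast,flask,lens] B=[knob,shaft,lathe,valve,wedge,peg] C=[quill]
Tick 2: prefer B, take knob from B; A=[mast,flask,lens] B=[shaft,lathe,valve,wedge,peg] C=[quill,knob]
Tick 3: prefer A, take mast from A; A=[flask,lens] B=[shaft,lathe,valve,wedge,peg] C=[quill,knob,mast]
Tick 4: prefer B, take shaft from B; A=[flask,lens] B=[lathe,valve,wedge,peg] C=[quill,knob,mast,shaft]
Tick 5: prefer A, take flask from A; A=[lens] B=[lathe,valve,wedge,peg] C=[quill,knob,mast,shaft,flask]
Tick 6: prefer B, take lathe from B; A=[lens] B=[valve,wedge,peg] C=[quill,knob,mast,shaft,flask,lathe]
Tick 7: prefer A, take lens from A; A=[-] B=[valve,wedge,peg] C=[quill,knob,mast,shaft,flask,lathe,lens]
Tick 8: prefer B, take valve from B; A=[-] B=[wedge,peg] C=[quill,knob,mast,shaft,flask,lathe,lens,valve]
Tick 9: prefer A, take wedge from B; A=[-] B=[peg] C=[quill,knob,mast,shaft,flask,lathe,lens,valve,wedge]

Answer: 9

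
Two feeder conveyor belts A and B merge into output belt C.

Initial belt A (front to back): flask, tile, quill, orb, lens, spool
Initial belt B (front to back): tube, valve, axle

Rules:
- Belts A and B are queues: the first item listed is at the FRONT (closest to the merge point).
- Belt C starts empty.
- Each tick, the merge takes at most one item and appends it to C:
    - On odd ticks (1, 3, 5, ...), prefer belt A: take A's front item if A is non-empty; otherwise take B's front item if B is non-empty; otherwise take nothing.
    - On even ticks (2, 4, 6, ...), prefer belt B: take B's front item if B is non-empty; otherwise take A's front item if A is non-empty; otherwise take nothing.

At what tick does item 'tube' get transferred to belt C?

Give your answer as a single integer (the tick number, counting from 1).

Tick 1: prefer A, take flask from A; A=[tile,quill,orb,lens,spool] B=[tube,valve,axle] C=[flask]
Tick 2: prefer B, take tube from B; A=[tile,quill,orb,lens,spool] B=[valve,axle] C=[flask,tube]

Answer: 2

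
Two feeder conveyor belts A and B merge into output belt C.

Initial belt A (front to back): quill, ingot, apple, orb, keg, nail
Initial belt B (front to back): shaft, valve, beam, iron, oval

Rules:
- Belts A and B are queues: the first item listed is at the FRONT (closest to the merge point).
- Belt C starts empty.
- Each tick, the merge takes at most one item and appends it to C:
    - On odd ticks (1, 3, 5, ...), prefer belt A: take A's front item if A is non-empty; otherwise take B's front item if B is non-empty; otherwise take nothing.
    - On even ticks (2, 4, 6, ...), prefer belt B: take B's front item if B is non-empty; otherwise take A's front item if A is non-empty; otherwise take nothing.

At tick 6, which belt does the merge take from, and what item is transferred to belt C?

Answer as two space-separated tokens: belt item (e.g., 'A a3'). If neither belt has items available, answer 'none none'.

Answer: B beam

Derivation:
Tick 1: prefer A, take quill from A; A=[ingot,apple,orb,keg,nail] B=[shaft,valve,beam,iron,oval] C=[quill]
Tick 2: prefer B, take shaft from B; A=[ingot,apple,orb,keg,nail] B=[valve,beam,iron,oval] C=[quill,shaft]
Tick 3: prefer A, take ingot from A; A=[apple,orb,keg,nail] B=[valve,beam,iron,oval] C=[quill,shaft,ingot]
Tick 4: prefer B, take valve from B; A=[apple,orb,keg,nail] B=[beam,iron,oval] C=[quill,shaft,ingot,valve]
Tick 5: prefer A, take apple from A; A=[orb,keg,nail] B=[beam,iron,oval] C=[quill,shaft,ingot,valve,apple]
Tick 6: prefer B, take beam from B; A=[orb,keg,nail] B=[iron,oval] C=[quill,shaft,ingot,valve,apple,beam]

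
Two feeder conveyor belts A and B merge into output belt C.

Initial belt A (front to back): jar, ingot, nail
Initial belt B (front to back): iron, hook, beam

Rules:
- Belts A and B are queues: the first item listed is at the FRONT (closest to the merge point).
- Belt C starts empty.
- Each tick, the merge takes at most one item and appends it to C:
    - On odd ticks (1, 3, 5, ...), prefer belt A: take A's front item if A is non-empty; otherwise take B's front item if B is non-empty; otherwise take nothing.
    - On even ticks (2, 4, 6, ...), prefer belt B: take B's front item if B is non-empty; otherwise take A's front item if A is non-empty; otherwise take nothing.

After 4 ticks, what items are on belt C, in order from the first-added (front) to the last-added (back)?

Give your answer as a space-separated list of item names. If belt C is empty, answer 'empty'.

Answer: jar iron ingot hook

Derivation:
Tick 1: prefer A, take jar from A; A=[ingot,nail] B=[iron,hook,beam] C=[jar]
Tick 2: prefer B, take iron from B; A=[ingot,nail] B=[hook,beam] C=[jar,iron]
Tick 3: prefer A, take ingot from A; A=[nail] B=[hook,beam] C=[jar,iron,ingot]
Tick 4: prefer B, take hook from B; A=[nail] B=[beam] C=[jar,iron,ingot,hook]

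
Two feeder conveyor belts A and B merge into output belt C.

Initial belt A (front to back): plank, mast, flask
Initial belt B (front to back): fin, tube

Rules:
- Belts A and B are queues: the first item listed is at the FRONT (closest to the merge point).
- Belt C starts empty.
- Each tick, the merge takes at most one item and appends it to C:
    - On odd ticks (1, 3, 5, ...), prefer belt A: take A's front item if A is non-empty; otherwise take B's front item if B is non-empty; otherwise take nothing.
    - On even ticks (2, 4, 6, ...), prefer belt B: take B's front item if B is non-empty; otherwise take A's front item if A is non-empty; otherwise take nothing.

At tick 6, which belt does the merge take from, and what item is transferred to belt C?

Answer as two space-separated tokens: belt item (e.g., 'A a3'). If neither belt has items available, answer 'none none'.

Answer: none none

Derivation:
Tick 1: prefer A, take plank from A; A=[mast,flask] B=[fin,tube] C=[plank]
Tick 2: prefer B, take fin from B; A=[mast,flask] B=[tube] C=[plank,fin]
Tick 3: prefer A, take mast from A; A=[flask] B=[tube] C=[plank,fin,mast]
Tick 4: prefer B, take tube from B; A=[flask] B=[-] C=[plank,fin,mast,tube]
Tick 5: prefer A, take flask from A; A=[-] B=[-] C=[plank,fin,mast,tube,flask]
Tick 6: prefer B, both empty, nothing taken; A=[-] B=[-] C=[plank,fin,mast,tube,flask]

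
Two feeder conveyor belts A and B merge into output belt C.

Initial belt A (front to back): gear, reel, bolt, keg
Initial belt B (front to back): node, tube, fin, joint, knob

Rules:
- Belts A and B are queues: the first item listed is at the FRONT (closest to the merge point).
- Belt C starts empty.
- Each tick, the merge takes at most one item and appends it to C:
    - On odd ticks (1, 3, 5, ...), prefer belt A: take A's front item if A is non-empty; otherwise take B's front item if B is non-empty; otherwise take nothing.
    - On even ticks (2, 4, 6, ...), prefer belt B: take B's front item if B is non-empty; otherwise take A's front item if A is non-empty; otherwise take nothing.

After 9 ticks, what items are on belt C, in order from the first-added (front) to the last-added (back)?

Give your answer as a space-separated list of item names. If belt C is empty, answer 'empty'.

Tick 1: prefer A, take gear from A; A=[reel,bolt,keg] B=[node,tube,fin,joint,knob] C=[gear]
Tick 2: prefer B, take node from B; A=[reel,bolt,keg] B=[tube,fin,joint,knob] C=[gear,node]
Tick 3: prefer A, take reel from A; A=[bolt,keg] B=[tube,fin,joint,knob] C=[gear,node,reel]
Tick 4: prefer B, take tube from B; A=[bolt,keg] B=[fin,joint,knob] C=[gear,node,reel,tube]
Tick 5: prefer A, take bolt from A; A=[keg] B=[fin,joint,knob] C=[gear,node,reel,tube,bolt]
Tick 6: prefer B, take fin from B; A=[keg] B=[joint,knob] C=[gear,node,reel,tube,bolt,fin]
Tick 7: prefer A, take keg from A; A=[-] B=[joint,knob] C=[gear,node,reel,tube,bolt,fin,keg]
Tick 8: prefer B, take joint from B; A=[-] B=[knob] C=[gear,node,reel,tube,bolt,fin,keg,joint]
Tick 9: prefer A, take knob from B; A=[-] B=[-] C=[gear,node,reel,tube,bolt,fin,keg,joint,knob]

Answer: gear node reel tube bolt fin keg joint knob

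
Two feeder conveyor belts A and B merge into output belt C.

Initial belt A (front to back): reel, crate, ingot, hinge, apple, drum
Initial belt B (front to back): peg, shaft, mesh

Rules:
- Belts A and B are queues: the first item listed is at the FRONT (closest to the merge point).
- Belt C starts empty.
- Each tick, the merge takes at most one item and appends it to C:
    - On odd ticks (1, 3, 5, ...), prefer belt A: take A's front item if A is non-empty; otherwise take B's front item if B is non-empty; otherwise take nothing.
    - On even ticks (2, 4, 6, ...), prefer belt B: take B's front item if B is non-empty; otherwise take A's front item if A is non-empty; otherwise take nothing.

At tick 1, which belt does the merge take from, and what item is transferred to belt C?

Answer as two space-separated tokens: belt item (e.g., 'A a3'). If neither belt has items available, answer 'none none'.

Answer: A reel

Derivation:
Tick 1: prefer A, take reel from A; A=[crate,ingot,hinge,apple,drum] B=[peg,shaft,mesh] C=[reel]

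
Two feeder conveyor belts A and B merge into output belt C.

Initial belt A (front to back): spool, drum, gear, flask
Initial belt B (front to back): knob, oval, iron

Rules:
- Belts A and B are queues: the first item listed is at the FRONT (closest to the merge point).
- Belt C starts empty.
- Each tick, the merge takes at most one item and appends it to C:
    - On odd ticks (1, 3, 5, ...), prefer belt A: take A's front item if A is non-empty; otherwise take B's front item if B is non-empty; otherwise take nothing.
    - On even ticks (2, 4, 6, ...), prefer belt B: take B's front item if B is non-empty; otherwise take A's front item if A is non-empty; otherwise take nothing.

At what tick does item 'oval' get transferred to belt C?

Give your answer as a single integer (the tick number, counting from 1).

Answer: 4

Derivation:
Tick 1: prefer A, take spool from A; A=[drum,gear,flask] B=[knob,oval,iron] C=[spool]
Tick 2: prefer B, take knob from B; A=[drum,gear,flask] B=[oval,iron] C=[spool,knob]
Tick 3: prefer A, take drum from A; A=[gear,flask] B=[oval,iron] C=[spool,knob,drum]
Tick 4: prefer B, take oval from B; A=[gear,flask] B=[iron] C=[spool,knob,drum,oval]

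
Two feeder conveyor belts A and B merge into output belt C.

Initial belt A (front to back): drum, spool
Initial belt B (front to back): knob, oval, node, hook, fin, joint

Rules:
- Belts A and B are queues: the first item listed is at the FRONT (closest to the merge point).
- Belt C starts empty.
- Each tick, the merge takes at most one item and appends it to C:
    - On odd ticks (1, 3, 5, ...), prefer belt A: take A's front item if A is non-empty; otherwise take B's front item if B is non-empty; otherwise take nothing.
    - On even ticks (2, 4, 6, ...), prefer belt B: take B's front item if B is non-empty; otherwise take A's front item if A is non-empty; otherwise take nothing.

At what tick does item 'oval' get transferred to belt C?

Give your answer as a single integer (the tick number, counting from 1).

Answer: 4

Derivation:
Tick 1: prefer A, take drum from A; A=[spool] B=[knob,oval,node,hook,fin,joint] C=[drum]
Tick 2: prefer B, take knob from B; A=[spool] B=[oval,node,hook,fin,joint] C=[drum,knob]
Tick 3: prefer A, take spool from A; A=[-] B=[oval,node,hook,fin,joint] C=[drum,knob,spool]
Tick 4: prefer B, take oval from B; A=[-] B=[node,hook,fin,joint] C=[drum,knob,spool,oval]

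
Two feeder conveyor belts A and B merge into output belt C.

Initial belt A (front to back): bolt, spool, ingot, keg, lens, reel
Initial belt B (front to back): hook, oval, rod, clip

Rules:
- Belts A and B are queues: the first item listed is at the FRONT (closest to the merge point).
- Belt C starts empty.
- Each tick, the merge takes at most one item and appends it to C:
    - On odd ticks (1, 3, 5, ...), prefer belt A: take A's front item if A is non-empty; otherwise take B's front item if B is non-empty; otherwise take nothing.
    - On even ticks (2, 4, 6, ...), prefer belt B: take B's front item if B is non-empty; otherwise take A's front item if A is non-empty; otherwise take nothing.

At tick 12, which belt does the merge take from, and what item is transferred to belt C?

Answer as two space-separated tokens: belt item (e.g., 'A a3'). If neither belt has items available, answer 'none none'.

Answer: none none

Derivation:
Tick 1: prefer A, take bolt from A; A=[spool,ingot,keg,lens,reel] B=[hook,oval,rod,clip] C=[bolt]
Tick 2: prefer B, take hook from B; A=[spool,ingot,keg,lens,reel] B=[oval,rod,clip] C=[bolt,hook]
Tick 3: prefer A, take spool from A; A=[ingot,keg,lens,reel] B=[oval,rod,clip] C=[bolt,hook,spool]
Tick 4: prefer B, take oval from B; A=[ingot,keg,lens,reel] B=[rod,clip] C=[bolt,hook,spool,oval]
Tick 5: prefer A, take ingot from A; A=[keg,lens,reel] B=[rod,clip] C=[bolt,hook,spool,oval,ingot]
Tick 6: prefer B, take rod from B; A=[keg,lens,reel] B=[clip] C=[bolt,hook,spool,oval,ingot,rod]
Tick 7: prefer A, take keg from A; A=[lens,reel] B=[clip] C=[bolt,hook,spool,oval,ingot,rod,keg]
Tick 8: prefer B, take clip from B; A=[lens,reel] B=[-] C=[bolt,hook,spool,oval,ingot,rod,keg,clip]
Tick 9: prefer A, take lens from A; A=[reel] B=[-] C=[bolt,hook,spool,oval,ingot,rod,keg,clip,lens]
Tick 10: prefer B, take reel from A; A=[-] B=[-] C=[bolt,hook,spool,oval,ingot,rod,keg,clip,lens,reel]
Tick 11: prefer A, both empty, nothing taken; A=[-] B=[-] C=[bolt,hook,spool,oval,ingot,rod,keg,clip,lens,reel]
Tick 12: prefer B, both empty, nothing taken; A=[-] B=[-] C=[bolt,hook,spool,oval,ingot,rod,keg,clip,lens,reel]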